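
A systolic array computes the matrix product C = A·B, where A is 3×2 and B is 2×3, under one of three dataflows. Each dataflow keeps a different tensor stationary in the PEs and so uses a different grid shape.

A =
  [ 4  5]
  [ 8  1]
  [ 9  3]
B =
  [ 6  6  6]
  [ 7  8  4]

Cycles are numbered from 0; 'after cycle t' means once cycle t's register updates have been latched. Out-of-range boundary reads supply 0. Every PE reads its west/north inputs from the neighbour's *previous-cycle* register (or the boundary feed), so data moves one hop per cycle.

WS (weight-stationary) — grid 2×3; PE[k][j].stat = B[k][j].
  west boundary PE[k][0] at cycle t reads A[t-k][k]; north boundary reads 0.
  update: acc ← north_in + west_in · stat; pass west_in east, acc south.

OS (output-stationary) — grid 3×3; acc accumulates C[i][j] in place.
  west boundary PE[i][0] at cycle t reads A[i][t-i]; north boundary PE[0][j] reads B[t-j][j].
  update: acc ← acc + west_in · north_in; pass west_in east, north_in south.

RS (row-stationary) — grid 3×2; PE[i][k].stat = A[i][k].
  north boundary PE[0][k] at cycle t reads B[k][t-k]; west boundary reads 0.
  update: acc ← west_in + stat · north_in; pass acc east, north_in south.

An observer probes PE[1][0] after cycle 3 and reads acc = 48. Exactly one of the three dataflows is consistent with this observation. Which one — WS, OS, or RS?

WS [2×3] PE[1][0] across cycles:
  t=0 PE[1][0]: acc=0 h=0 v=0
  t=1 PE[1][0]: acc=59 h=5 v=59
  t=2 PE[1][0]: acc=55 h=1 v=55
  t=3 PE[1][0]: acc=75 h=3 v=75
OS [3×3] PE[1][0] across cycles:
  t=0 PE[1][0]: acc=0 h=0 v=0
  t=1 PE[1][0]: acc=48 h=8 v=6
  t=2 PE[1][0]: acc=55 h=1 v=7
  t=3 PE[1][0]: acc=55 h=0 v=0
RS [3×2] PE[1][0] across cycles:
  t=0 PE[1][0]: acc=0 h=0 v=0
  t=1 PE[1][0]: acc=48 h=48 v=6
  t=2 PE[1][0]: acc=48 h=48 v=6
  t=3 PE[1][0]: acc=48 h=48 v=6

dataflow = RS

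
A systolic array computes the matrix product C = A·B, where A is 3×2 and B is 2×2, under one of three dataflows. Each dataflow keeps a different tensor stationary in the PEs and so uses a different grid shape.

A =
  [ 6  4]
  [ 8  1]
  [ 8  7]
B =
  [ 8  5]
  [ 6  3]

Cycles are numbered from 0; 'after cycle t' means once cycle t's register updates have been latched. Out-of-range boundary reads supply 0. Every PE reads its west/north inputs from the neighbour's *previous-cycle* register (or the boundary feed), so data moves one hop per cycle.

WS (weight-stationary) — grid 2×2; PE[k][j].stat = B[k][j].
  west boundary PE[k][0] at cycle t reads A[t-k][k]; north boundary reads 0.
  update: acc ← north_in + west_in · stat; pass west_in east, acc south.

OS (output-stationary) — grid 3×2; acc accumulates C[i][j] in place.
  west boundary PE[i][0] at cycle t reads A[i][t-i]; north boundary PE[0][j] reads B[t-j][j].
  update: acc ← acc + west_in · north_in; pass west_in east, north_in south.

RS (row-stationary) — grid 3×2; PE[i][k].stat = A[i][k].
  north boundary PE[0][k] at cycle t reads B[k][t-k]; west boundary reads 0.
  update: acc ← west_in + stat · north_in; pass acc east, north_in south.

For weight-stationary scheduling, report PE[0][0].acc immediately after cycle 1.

PE[0][0].acc = 64

Tracing WS — 2×2 array, target PE[0][0]:
  cycle 0: PE[0][0] → acc 48, east 6, south 48
  cycle 1: PE[0][0] → acc 64, east 8, south 64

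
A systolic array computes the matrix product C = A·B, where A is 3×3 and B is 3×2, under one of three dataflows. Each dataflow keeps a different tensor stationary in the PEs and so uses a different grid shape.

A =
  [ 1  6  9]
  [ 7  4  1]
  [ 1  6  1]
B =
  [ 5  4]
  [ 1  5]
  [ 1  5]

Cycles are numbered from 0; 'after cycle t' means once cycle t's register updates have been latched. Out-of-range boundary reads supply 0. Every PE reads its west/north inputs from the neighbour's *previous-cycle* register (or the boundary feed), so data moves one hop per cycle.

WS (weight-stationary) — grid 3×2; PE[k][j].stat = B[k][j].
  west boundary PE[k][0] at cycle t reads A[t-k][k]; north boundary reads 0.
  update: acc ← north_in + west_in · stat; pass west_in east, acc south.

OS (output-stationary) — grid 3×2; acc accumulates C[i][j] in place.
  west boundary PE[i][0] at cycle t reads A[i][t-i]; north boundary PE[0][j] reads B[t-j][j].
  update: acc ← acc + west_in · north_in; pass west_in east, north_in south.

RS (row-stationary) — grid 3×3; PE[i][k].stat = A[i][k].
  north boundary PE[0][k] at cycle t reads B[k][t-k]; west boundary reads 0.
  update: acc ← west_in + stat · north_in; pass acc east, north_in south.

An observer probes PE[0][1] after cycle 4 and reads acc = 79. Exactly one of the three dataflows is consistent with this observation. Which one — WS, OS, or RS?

Under WS (3×2), PE[0][1]:
  t=0 PE[0][1]: acc=0 h=0 v=0
  t=1 PE[0][1]: acc=4 h=1 v=4
  t=2 PE[0][1]: acc=28 h=7 v=28
  t=3 PE[0][1]: acc=4 h=1 v=4
  t=4 PE[0][1]: acc=0 h=0 v=0
Under OS (3×2), PE[0][1]:
  t=0 PE[0][1]: acc=0 h=0 v=0
  t=1 PE[0][1]: acc=4 h=1 v=4
  t=2 PE[0][1]: acc=34 h=6 v=5
  t=3 PE[0][1]: acc=79 h=9 v=5
  t=4 PE[0][1]: acc=79 h=0 v=0
Under RS (3×3), PE[0][1]:
  t=0 PE[0][1]: acc=0 h=0 v=0
  t=1 PE[0][1]: acc=11 h=11 v=1
  t=2 PE[0][1]: acc=34 h=34 v=5
  t=3 PE[0][1]: acc=0 h=0 v=0
  t=4 PE[0][1]: acc=0 h=0 v=0

dataflow = OS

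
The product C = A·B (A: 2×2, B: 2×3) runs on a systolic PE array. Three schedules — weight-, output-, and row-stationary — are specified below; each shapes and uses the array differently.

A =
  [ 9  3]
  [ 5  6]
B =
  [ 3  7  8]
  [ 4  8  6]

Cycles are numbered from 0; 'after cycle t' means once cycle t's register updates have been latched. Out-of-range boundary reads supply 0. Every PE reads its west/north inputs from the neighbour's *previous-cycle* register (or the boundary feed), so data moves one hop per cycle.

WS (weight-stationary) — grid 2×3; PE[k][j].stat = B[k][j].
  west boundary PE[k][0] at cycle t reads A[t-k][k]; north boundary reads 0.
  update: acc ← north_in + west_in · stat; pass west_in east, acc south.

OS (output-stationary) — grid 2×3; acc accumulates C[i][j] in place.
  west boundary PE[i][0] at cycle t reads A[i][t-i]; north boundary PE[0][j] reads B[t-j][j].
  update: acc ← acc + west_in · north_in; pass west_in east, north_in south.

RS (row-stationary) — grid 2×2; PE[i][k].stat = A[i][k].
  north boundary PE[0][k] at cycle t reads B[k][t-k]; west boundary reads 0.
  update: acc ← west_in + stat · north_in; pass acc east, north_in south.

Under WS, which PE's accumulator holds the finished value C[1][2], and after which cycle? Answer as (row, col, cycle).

WS — PE[1][2] is where C[1][2] collects:
  @0  [1,2]  acc 0  |  →0  ↓0
  @1  [1,2]  acc 0  |  →0  ↓0
  @2  [1,2]  acc 0  |  →0  ↓0
  @3  [1,2]  acc 90  |  →3  ↓90
  @4  [1,2]  acc 76  |  →6  ↓76

(row, col, cycle) = (1, 2, 4)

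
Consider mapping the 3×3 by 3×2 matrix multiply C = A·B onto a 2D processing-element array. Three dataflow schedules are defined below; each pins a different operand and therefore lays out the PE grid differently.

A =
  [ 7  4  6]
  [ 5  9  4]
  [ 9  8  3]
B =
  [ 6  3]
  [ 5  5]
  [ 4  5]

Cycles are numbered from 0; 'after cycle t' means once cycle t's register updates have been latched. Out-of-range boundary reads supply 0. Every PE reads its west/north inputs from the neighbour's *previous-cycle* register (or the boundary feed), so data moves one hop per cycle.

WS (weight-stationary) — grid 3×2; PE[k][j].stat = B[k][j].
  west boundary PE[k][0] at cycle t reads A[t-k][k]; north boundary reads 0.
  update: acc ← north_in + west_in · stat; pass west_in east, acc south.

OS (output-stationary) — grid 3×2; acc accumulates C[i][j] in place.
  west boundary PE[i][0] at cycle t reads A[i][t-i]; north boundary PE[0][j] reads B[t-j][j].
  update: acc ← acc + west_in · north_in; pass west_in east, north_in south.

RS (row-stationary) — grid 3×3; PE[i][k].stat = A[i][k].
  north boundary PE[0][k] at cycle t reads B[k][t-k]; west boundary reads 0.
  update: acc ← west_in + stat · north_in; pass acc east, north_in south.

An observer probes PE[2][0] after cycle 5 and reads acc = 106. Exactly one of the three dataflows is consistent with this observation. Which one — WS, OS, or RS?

WS [3×2] PE[2][0] across cycles:
  @0  [2,0]  acc 0  |  →0  ↓0
  @1  [2,0]  acc 0  |  →0  ↓0
  @2  [2,0]  acc 86  |  →6  ↓86
  @3  [2,0]  acc 91  |  →4  ↓91
  @4  [2,0]  acc 106  |  →3  ↓106
  @5  [2,0]  acc 0  |  →0  ↓0
OS [3×2] PE[2][0] across cycles:
  @0  [2,0]  acc 0  |  →0  ↓0
  @1  [2,0]  acc 0  |  →0  ↓0
  @2  [2,0]  acc 54  |  →9  ↓6
  @3  [2,0]  acc 94  |  →8  ↓5
  @4  [2,0]  acc 106  |  →3  ↓4
  @5  [2,0]  acc 106  |  →0  ↓0
RS [3×3] PE[2][0] across cycles:
  @0  [2,0]  acc 0  |  →0  ↓0
  @1  [2,0]  acc 0  |  →0  ↓0
  @2  [2,0]  acc 54  |  →54  ↓6
  @3  [2,0]  acc 27  |  →27  ↓3
  @4  [2,0]  acc 0  |  →0  ↓0
  @5  [2,0]  acc 0  |  →0  ↓0

dataflow = OS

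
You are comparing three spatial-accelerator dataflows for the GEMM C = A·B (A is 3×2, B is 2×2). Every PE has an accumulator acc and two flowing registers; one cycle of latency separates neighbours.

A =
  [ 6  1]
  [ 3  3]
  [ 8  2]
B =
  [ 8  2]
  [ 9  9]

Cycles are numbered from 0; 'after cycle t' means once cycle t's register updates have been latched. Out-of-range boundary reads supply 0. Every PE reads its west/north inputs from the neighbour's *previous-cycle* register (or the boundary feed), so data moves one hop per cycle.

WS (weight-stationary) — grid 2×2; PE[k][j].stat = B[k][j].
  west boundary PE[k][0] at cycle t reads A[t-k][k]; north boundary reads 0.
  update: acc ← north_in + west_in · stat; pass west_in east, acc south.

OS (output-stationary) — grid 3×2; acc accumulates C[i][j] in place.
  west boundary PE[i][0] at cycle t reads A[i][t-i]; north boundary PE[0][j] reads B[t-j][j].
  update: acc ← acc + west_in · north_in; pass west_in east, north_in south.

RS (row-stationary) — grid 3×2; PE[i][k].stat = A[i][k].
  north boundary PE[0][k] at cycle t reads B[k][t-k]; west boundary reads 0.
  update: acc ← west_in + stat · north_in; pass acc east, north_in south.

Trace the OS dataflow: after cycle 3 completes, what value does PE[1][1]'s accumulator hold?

OS 3×2: PE[1][1] cycle-by-cycle (with neighbour feeds):
  after 0 — PE[0][1] acc=0, pass-E 0, pass-S 0
  after 0 — PE[1][0] acc=0, pass-E 0, pass-S 0
  after 0 — PE[1][1] acc=0, pass-E 0, pass-S 0
  after 1 — PE[0][1] acc=12, pass-E 6, pass-S 2
  after 1 — PE[1][0] acc=24, pass-E 3, pass-S 8
  after 1 — PE[1][1] acc=0, pass-E 0, pass-S 0
  after 2 — PE[0][1] acc=21, pass-E 1, pass-S 9
  after 2 — PE[1][0] acc=51, pass-E 3, pass-S 9
  after 2 — PE[1][1] acc=6, pass-E 3, pass-S 2
  after 3 — PE[0][1] acc=21, pass-E 0, pass-S 0
  after 3 — PE[1][0] acc=51, pass-E 0, pass-S 0
  after 3 — PE[1][1] acc=33, pass-E 3, pass-S 9

PE[1][1].acc = 33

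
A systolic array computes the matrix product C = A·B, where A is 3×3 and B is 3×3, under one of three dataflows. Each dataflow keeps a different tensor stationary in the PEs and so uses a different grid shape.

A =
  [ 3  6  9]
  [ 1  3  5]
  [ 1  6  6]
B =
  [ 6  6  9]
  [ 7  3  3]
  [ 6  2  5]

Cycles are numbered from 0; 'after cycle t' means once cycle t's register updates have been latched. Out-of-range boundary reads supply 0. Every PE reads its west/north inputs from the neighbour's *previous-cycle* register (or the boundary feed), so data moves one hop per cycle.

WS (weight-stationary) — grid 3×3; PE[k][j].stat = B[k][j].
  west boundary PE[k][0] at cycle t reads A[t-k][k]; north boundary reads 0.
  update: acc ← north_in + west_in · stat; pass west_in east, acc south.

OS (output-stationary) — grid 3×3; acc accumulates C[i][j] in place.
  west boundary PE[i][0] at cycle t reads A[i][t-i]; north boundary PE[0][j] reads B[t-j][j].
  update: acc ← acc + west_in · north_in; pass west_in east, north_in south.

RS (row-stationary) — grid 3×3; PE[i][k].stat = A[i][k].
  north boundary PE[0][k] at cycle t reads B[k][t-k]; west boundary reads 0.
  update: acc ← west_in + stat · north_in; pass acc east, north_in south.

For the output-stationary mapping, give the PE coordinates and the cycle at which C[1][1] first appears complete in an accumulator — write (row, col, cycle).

(row, col, cycle) = (1, 1, 4)

OS — PE[1][1] is where C[1][1] collects:
  0: (1,1).acc=0  regs=<0,0>
  1: (1,1).acc=0  regs=<0,0>
  2: (1,1).acc=6  regs=<1,6>
  3: (1,1).acc=15  regs=<3,3>
  4: (1,1).acc=25  regs=<5,2>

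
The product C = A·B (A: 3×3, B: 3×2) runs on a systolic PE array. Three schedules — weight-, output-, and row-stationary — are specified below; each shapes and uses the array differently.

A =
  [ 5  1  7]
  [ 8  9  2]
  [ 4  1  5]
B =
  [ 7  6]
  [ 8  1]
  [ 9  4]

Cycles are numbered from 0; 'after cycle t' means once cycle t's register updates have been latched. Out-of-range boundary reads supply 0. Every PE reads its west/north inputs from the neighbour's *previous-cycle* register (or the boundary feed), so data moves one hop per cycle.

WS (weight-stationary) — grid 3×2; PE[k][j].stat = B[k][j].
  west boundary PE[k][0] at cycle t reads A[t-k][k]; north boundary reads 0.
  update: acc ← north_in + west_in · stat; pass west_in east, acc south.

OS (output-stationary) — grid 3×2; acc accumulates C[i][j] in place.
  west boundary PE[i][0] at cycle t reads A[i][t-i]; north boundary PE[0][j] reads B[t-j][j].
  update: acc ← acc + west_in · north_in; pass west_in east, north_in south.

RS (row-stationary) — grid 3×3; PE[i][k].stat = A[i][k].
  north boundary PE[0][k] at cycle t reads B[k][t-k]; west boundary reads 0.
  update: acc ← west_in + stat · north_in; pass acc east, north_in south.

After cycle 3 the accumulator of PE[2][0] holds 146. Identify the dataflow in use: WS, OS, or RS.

— WS: 3×2; PE[2][0] trace:
  t=0 PE[2][0]: acc=0 h=0 v=0
  t=1 PE[2][0]: acc=0 h=0 v=0
  t=2 PE[2][0]: acc=106 h=7 v=106
  t=3 PE[2][0]: acc=146 h=2 v=146
— OS: 3×2; PE[2][0] trace:
  t=0 PE[2][0]: acc=0 h=0 v=0
  t=1 PE[2][0]: acc=0 h=0 v=0
  t=2 PE[2][0]: acc=28 h=4 v=7
  t=3 PE[2][0]: acc=36 h=1 v=8
— RS: 3×3; PE[2][0] trace:
  t=0 PE[2][0]: acc=0 h=0 v=0
  t=1 PE[2][0]: acc=0 h=0 v=0
  t=2 PE[2][0]: acc=28 h=28 v=7
  t=3 PE[2][0]: acc=24 h=24 v=6

dataflow = WS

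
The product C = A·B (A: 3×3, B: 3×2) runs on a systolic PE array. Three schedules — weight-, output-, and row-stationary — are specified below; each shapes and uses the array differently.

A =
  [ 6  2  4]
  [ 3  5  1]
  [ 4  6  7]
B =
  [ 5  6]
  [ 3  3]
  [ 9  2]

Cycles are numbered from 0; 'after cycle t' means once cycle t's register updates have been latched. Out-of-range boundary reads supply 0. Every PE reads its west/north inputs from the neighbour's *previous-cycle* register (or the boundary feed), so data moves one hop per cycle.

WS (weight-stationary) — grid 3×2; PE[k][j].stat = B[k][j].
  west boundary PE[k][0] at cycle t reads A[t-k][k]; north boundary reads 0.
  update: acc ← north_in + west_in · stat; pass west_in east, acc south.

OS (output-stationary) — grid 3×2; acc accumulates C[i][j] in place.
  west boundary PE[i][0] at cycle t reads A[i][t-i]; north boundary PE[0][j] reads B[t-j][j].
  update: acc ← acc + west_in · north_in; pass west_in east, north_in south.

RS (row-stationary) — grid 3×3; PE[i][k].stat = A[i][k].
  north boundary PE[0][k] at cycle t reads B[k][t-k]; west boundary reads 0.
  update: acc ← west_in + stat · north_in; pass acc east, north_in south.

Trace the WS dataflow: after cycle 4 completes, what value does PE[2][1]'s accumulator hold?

WS on a 3×2 grid — tracing PE[2][1] and its feeders:
  cycle 0: PE[1][1] → acc 0, east 0, south 0
  cycle 0: PE[2][0] → acc 0, east 0, south 0
  cycle 0: PE[2][1] → acc 0, east 0, south 0
  cycle 1: PE[1][1] → acc 0, east 0, south 0
  cycle 1: PE[2][0] → acc 0, east 0, south 0
  cycle 1: PE[2][1] → acc 0, east 0, south 0
  cycle 2: PE[1][1] → acc 42, east 2, south 42
  cycle 2: PE[2][0] → acc 72, east 4, south 72
  cycle 2: PE[2][1] → acc 0, east 0, south 0
  cycle 3: PE[1][1] → acc 33, east 5, south 33
  cycle 3: PE[2][0] → acc 39, east 1, south 39
  cycle 3: PE[2][1] → acc 50, east 4, south 50
  cycle 4: PE[1][1] → acc 42, east 6, south 42
  cycle 4: PE[2][0] → acc 101, east 7, south 101
  cycle 4: PE[2][1] → acc 35, east 1, south 35

PE[2][1].acc = 35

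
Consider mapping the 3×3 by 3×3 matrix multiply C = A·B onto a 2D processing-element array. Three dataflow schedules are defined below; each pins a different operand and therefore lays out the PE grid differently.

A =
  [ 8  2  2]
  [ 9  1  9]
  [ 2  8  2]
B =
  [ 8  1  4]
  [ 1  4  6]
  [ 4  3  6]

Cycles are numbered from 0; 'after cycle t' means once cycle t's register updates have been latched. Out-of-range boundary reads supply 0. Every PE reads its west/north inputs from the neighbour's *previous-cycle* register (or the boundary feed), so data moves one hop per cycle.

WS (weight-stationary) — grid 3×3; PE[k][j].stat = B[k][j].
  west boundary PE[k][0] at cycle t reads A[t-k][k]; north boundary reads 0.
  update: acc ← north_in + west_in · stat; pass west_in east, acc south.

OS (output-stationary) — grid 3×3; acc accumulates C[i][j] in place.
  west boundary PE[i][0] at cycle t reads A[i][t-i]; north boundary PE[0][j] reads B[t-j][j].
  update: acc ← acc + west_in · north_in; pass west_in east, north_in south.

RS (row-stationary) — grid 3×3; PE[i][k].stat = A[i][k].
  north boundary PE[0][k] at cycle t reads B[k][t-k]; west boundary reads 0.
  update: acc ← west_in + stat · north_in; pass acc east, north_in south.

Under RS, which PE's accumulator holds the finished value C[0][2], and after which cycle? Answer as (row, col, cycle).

RS: C[0][2] accumulates in PE[0][2]:
  step 0 · PE0,2: acc=0; fwd→0 fwd↓0
  step 1 · PE0,2: acc=0; fwd→0 fwd↓0
  step 2 · PE0,2: acc=74; fwd→74 fwd↓4
  step 3 · PE0,2: acc=22; fwd→22 fwd↓3
  step 4 · PE0,2: acc=56; fwd→56 fwd↓6

(row, col, cycle) = (0, 2, 4)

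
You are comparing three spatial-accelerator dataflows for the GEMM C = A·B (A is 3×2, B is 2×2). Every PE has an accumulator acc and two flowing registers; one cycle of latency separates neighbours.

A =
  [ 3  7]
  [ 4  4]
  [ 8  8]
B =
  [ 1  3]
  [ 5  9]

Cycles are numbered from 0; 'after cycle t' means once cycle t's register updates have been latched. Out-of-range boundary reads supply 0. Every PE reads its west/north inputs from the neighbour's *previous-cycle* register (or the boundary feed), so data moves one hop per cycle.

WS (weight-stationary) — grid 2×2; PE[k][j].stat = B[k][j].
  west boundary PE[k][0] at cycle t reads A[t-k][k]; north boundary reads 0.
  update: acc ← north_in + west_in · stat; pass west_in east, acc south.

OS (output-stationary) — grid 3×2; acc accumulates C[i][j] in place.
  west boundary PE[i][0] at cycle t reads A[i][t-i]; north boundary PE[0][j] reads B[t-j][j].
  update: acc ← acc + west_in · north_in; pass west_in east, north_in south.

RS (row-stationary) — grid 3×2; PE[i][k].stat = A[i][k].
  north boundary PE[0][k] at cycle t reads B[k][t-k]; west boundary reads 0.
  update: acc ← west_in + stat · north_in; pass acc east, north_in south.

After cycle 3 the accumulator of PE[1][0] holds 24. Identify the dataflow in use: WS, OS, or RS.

WS (2×2 grid), PE[1][0]:
  0: (1,0).acc=0  regs=<0,0>
  1: (1,0).acc=38  regs=<7,38>
  2: (1,0).acc=24  regs=<4,24>
  3: (1,0).acc=48  regs=<8,48>
OS (3×2 grid), PE[1][0]:
  0: (1,0).acc=0  regs=<0,0>
  1: (1,0).acc=4  regs=<4,1>
  2: (1,0).acc=24  regs=<4,5>
  3: (1,0).acc=24  regs=<0,0>
RS (3×2 grid), PE[1][0]:
  0: (1,0).acc=0  regs=<0,0>
  1: (1,0).acc=4  regs=<4,1>
  2: (1,0).acc=12  regs=<12,3>
  3: (1,0).acc=0  regs=<0,0>

dataflow = OS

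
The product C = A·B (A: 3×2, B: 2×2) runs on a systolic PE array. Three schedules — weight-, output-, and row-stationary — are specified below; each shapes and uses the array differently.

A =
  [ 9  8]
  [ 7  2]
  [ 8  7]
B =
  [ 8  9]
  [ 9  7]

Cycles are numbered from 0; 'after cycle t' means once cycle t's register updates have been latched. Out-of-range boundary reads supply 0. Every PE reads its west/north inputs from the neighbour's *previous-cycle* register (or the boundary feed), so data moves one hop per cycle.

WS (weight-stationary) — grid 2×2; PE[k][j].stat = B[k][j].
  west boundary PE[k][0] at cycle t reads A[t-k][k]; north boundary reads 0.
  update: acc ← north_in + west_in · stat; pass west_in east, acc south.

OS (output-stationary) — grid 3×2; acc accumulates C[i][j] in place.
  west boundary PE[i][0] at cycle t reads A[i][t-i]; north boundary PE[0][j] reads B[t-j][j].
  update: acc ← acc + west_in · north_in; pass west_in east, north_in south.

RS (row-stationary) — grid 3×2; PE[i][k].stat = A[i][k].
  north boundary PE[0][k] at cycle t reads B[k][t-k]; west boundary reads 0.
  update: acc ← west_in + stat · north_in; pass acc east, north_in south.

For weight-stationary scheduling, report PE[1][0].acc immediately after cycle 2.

PE[1][0].acc = 74

WS (2×2). Following PE[1][0] plus its west/north inputs:
  after 0 — PE[0][0] acc=72, pass-E 9, pass-S 72
  after 0 — PE[1][0] acc=0, pass-E 0, pass-S 0
  after 1 — PE[0][0] acc=56, pass-E 7, pass-S 56
  after 1 — PE[1][0] acc=144, pass-E 8, pass-S 144
  after 2 — PE[0][0] acc=64, pass-E 8, pass-S 64
  after 2 — PE[1][0] acc=74, pass-E 2, pass-S 74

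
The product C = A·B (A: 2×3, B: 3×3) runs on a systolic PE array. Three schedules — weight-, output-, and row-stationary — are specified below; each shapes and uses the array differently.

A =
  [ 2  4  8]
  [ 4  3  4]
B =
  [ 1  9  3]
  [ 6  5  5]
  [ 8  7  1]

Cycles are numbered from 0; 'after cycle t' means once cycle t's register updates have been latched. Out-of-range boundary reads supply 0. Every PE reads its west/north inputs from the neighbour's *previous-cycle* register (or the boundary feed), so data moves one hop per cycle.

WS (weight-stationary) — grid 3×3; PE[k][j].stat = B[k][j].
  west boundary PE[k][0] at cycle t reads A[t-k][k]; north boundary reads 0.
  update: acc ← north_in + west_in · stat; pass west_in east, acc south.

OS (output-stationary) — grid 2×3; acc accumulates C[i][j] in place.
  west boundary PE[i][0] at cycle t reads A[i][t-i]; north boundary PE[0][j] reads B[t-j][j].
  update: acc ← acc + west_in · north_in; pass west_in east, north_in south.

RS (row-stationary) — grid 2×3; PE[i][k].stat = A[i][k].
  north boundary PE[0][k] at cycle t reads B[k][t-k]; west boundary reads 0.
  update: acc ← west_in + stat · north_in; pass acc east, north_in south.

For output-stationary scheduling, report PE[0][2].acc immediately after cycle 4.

OS (2×3). Following PE[0][2] plus its west/north inputs:
  after 0 — PE[0][1] acc=0, pass-E 0, pass-S 0
  after 0 — PE[0][2] acc=0, pass-E 0, pass-S 0
  after 1 — PE[0][1] acc=18, pass-E 2, pass-S 9
  after 1 — PE[0][2] acc=0, pass-E 0, pass-S 0
  after 2 — PE[0][1] acc=38, pass-E 4, pass-S 5
  after 2 — PE[0][2] acc=6, pass-E 2, pass-S 3
  after 3 — PE[0][1] acc=94, pass-E 8, pass-S 7
  after 3 — PE[0][2] acc=26, pass-E 4, pass-S 5
  after 4 — PE[0][1] acc=94, pass-E 0, pass-S 0
  after 4 — PE[0][2] acc=34, pass-E 8, pass-S 1

PE[0][2].acc = 34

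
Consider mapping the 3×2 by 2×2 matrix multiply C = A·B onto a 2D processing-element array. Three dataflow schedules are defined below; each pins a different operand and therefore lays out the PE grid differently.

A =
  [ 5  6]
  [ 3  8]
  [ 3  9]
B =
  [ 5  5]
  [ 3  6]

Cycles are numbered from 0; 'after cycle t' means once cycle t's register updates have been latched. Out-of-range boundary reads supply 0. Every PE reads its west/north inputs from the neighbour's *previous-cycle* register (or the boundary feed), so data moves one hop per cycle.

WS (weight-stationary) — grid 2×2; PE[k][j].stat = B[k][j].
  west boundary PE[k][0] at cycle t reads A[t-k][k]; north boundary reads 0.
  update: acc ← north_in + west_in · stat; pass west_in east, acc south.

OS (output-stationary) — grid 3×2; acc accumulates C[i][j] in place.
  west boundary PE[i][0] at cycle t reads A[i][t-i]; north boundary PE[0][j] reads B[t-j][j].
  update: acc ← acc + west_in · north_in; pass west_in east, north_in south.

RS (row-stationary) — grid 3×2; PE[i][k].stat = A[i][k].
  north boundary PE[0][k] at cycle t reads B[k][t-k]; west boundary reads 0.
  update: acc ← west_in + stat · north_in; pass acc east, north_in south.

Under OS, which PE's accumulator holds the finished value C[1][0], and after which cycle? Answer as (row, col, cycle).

Under OS, C[1][0] lands at PE[1][0]:
  cycle 0: PE[1][0] → acc 0, east 0, south 0
  cycle 1: PE[1][0] → acc 15, east 3, south 5
  cycle 2: PE[1][0] → acc 39, east 8, south 3

(row, col, cycle) = (1, 0, 2)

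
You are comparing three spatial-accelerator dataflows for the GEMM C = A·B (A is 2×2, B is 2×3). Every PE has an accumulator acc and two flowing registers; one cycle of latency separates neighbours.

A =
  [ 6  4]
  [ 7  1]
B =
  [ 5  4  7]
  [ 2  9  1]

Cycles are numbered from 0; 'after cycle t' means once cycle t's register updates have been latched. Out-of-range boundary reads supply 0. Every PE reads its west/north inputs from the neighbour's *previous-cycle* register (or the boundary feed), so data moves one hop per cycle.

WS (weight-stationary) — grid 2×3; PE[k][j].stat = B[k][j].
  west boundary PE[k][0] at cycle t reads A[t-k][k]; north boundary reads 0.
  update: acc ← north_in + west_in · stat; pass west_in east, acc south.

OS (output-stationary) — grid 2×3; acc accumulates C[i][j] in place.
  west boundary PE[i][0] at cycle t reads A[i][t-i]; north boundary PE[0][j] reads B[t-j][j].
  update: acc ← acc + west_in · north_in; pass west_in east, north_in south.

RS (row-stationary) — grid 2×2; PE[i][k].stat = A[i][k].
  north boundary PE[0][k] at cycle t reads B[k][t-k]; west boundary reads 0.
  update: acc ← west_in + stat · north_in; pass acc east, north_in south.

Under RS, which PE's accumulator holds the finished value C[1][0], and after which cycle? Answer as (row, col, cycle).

(row, col, cycle) = (1, 1, 2)

Under RS, C[1][0] lands at PE[1][1]:
  c0 r1c1: 0 / 0 / 0
  c1 r1c1: 0 / 0 / 0
  c2 r1c1: 37 / 37 / 2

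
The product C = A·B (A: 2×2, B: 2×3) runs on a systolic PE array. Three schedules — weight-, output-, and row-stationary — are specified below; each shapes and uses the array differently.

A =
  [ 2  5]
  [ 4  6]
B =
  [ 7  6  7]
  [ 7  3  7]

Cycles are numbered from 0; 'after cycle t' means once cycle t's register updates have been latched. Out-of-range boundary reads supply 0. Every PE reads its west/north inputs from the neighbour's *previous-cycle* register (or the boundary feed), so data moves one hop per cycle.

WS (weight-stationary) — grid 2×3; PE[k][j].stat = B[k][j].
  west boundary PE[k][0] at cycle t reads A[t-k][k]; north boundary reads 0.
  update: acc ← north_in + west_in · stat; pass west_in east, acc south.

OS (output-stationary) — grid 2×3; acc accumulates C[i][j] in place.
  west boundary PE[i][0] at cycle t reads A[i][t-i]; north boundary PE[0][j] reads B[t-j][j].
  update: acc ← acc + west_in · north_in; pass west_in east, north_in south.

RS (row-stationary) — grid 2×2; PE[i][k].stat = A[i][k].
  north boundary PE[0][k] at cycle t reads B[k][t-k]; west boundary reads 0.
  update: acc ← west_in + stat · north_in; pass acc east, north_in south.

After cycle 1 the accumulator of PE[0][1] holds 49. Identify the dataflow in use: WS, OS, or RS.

dataflow = RS

Under WS (2×3), PE[0][1]:
  [0] (0,1) acc=0 (h:0 v:0)
  [1] (0,1) acc=12 (h:2 v:12)
Under OS (2×3), PE[0][1]:
  [0] (0,1) acc=0 (h:0 v:0)
  [1] (0,1) acc=12 (h:2 v:6)
Under RS (2×2), PE[0][1]:
  [0] (0,1) acc=0 (h:0 v:0)
  [1] (0,1) acc=49 (h:49 v:7)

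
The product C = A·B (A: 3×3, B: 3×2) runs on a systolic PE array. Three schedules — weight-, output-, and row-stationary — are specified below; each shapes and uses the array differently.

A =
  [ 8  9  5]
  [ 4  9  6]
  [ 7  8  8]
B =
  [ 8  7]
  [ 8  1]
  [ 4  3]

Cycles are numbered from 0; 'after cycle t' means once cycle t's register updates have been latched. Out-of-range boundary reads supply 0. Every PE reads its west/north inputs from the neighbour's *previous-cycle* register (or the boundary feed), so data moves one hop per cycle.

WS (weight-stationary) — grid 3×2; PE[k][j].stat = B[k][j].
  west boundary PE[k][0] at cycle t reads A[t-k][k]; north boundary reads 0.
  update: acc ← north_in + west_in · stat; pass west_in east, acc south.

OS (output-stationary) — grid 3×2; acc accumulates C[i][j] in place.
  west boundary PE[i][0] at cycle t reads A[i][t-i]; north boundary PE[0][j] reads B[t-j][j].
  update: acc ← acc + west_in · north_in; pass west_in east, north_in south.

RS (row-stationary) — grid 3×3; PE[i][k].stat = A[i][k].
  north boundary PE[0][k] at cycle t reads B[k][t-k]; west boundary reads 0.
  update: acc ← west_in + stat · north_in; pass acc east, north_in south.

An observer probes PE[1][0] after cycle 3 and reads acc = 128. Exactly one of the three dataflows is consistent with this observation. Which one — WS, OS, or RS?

dataflow = OS

— WS: 3×2; PE[1][0] trace:
  step 0 · PE1,0: acc=0; fwd→0 fwd↓0
  step 1 · PE1,0: acc=136; fwd→9 fwd↓136
  step 2 · PE1,0: acc=104; fwd→9 fwd↓104
  step 3 · PE1,0: acc=120; fwd→8 fwd↓120
— OS: 3×2; PE[1][0] trace:
  step 0 · PE1,0: acc=0; fwd→0 fwd↓0
  step 1 · PE1,0: acc=32; fwd→4 fwd↓8
  step 2 · PE1,0: acc=104; fwd→9 fwd↓8
  step 3 · PE1,0: acc=128; fwd→6 fwd↓4
— RS: 3×3; PE[1][0] trace:
  step 0 · PE1,0: acc=0; fwd→0 fwd↓0
  step 1 · PE1,0: acc=32; fwd→32 fwd↓8
  step 2 · PE1,0: acc=28; fwd→28 fwd↓7
  step 3 · PE1,0: acc=0; fwd→0 fwd↓0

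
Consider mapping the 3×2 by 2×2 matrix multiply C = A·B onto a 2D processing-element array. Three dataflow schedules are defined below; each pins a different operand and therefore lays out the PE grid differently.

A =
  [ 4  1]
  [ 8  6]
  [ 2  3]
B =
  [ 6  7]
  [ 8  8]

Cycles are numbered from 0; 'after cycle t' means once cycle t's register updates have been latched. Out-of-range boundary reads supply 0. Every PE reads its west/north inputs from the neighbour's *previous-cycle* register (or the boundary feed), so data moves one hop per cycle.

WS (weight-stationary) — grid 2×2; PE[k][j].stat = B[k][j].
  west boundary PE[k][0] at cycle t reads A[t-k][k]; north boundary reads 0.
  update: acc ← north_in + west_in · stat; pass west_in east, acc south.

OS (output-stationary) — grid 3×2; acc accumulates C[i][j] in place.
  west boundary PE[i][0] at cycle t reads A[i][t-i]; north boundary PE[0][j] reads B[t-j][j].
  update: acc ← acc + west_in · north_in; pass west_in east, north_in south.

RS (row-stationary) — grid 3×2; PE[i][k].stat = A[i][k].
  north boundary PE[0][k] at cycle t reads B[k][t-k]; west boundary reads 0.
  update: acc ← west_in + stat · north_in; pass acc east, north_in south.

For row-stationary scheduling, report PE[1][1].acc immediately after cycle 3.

PE[1][1].acc = 104

Tracing RS — 3×2 array, target PE[1][1]:
  after 0 — PE[0][1] acc=0, pass-E 0, pass-S 0
  after 0 — PE[1][0] acc=0, pass-E 0, pass-S 0
  after 0 — PE[1][1] acc=0, pass-E 0, pass-S 0
  after 1 — PE[0][1] acc=32, pass-E 32, pass-S 8
  after 1 — PE[1][0] acc=48, pass-E 48, pass-S 6
  after 1 — PE[1][1] acc=0, pass-E 0, pass-S 0
  after 2 — PE[0][1] acc=36, pass-E 36, pass-S 8
  after 2 — PE[1][0] acc=56, pass-E 56, pass-S 7
  after 2 — PE[1][1] acc=96, pass-E 96, pass-S 8
  after 3 — PE[0][1] acc=0, pass-E 0, pass-S 0
  after 3 — PE[1][0] acc=0, pass-E 0, pass-S 0
  after 3 — PE[1][1] acc=104, pass-E 104, pass-S 8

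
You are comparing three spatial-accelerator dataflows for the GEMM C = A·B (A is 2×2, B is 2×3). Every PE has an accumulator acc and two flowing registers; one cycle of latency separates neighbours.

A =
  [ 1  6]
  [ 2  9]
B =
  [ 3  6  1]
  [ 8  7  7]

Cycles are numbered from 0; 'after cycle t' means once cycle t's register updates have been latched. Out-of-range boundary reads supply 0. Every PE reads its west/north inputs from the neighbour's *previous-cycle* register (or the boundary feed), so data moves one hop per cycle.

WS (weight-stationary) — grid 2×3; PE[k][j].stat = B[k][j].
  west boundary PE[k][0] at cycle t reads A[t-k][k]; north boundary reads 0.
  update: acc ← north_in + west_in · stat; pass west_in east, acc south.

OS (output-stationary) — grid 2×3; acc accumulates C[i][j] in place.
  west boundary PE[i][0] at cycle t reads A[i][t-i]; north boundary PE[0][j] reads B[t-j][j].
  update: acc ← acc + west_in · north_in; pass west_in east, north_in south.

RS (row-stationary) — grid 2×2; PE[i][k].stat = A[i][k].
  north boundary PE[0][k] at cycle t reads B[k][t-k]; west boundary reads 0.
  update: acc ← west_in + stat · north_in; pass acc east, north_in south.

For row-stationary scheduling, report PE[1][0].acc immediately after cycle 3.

PE[1][0].acc = 2

RS on a 2×2 grid — tracing PE[1][0] and its feeders:
  [0] (0,0) acc=3 (h:3 v:3)
  [0] (1,0) acc=0 (h:0 v:0)
  [1] (0,0) acc=6 (h:6 v:6)
  [1] (1,0) acc=6 (h:6 v:3)
  [2] (0,0) acc=1 (h:1 v:1)
  [2] (1,0) acc=12 (h:12 v:6)
  [3] (0,0) acc=0 (h:0 v:0)
  [3] (1,0) acc=2 (h:2 v:1)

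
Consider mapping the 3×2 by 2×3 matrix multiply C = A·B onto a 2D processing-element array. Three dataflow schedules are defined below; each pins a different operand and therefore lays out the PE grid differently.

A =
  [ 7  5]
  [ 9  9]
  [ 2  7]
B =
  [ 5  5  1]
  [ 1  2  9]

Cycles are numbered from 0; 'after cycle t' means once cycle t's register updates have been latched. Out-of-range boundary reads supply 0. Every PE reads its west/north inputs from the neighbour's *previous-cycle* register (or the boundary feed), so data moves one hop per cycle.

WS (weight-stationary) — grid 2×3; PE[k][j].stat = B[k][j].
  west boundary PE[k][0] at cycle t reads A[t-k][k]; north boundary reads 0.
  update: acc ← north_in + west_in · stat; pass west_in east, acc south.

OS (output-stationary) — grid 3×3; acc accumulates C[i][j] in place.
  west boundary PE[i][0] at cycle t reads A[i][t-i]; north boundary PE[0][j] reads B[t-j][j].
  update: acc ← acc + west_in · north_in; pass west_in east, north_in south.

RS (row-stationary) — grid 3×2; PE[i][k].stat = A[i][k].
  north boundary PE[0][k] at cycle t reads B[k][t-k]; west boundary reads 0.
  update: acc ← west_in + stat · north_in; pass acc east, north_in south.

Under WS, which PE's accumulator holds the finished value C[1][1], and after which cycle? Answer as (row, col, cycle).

Under WS, C[1][1] lands at PE[1][1]:
  step 0 · PE1,1: acc=0; fwd→0 fwd↓0
  step 1 · PE1,1: acc=0; fwd→0 fwd↓0
  step 2 · PE1,1: acc=45; fwd→5 fwd↓45
  step 3 · PE1,1: acc=63; fwd→9 fwd↓63

(row, col, cycle) = (1, 1, 3)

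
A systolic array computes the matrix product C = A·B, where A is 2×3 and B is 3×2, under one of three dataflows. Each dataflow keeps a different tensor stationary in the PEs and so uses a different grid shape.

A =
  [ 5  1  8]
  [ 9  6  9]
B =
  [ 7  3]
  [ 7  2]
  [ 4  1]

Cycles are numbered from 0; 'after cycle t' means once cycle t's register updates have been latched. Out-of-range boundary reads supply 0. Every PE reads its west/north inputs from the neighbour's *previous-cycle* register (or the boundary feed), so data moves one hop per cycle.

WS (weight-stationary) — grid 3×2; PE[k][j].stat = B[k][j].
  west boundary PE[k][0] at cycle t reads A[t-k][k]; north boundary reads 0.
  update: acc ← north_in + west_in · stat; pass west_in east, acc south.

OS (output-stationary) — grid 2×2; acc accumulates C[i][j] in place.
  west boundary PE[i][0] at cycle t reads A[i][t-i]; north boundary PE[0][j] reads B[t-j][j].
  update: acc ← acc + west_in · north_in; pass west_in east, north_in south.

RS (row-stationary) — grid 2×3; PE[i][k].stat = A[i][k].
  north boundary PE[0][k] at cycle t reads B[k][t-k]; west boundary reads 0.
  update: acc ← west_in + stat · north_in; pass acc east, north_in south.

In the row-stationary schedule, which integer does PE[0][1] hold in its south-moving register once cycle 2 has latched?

RS 2×3: PE[0][1] cycle-by-cycle (with neighbour feeds):
  @0  [0,0]  acc 35  |  →35  ↓7
  @0  [0,1]  acc 0  |  →0  ↓0
  @1  [0,0]  acc 15  |  →15  ↓3
  @1  [0,1]  acc 42  |  →42  ↓7
  @2  [0,0]  acc 0  |  →0  ↓0
  @2  [0,1]  acc 17  |  →17  ↓2

register = 2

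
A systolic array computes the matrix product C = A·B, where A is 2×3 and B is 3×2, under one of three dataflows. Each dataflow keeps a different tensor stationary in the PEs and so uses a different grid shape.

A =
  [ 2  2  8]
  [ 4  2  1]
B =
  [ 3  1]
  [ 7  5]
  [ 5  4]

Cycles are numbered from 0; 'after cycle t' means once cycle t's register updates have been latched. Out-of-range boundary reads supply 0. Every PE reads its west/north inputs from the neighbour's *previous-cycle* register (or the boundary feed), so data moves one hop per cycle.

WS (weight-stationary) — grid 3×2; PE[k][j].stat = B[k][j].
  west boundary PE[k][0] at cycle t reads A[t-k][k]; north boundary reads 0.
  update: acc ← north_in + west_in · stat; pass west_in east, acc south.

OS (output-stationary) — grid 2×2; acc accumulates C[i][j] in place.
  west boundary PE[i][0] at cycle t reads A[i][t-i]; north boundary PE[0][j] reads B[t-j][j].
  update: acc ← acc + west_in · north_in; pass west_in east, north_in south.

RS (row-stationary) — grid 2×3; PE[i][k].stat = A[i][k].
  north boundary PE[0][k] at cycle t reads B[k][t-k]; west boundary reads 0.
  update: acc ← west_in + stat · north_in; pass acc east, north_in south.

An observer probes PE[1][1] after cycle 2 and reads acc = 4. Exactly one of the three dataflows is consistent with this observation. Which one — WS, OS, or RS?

— WS: 3×2; PE[1][1] trace:
  t=0 PE[1][1]: acc=0 h=0 v=0
  t=1 PE[1][1]: acc=0 h=0 v=0
  t=2 PE[1][1]: acc=12 h=2 v=12
— OS: 2×2; PE[1][1] trace:
  t=0 PE[1][1]: acc=0 h=0 v=0
  t=1 PE[1][1]: acc=0 h=0 v=0
  t=2 PE[1][1]: acc=4 h=4 v=1
— RS: 2×3; PE[1][1] trace:
  t=0 PE[1][1]: acc=0 h=0 v=0
  t=1 PE[1][1]: acc=0 h=0 v=0
  t=2 PE[1][1]: acc=26 h=26 v=7

dataflow = OS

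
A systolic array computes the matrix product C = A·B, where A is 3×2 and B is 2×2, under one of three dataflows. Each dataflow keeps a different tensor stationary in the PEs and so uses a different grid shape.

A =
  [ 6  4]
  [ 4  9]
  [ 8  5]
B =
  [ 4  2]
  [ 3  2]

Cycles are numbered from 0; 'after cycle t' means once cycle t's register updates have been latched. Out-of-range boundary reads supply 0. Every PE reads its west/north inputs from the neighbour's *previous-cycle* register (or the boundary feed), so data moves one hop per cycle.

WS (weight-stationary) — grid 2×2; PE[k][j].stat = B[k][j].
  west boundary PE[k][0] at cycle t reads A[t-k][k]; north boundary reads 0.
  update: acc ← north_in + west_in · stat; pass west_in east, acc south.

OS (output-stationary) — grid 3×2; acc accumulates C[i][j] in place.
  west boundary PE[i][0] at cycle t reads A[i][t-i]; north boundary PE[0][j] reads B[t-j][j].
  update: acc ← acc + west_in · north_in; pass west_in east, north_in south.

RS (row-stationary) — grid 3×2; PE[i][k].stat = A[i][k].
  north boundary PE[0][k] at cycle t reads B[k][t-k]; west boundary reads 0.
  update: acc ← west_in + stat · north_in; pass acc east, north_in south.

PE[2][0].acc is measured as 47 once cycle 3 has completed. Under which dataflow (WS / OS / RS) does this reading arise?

— WS: 2×2 array has no PE[2][0].
OS (3×2 grid), PE[2][0]:
  0: (2,0).acc=0  regs=<0,0>
  1: (2,0).acc=0  regs=<0,0>
  2: (2,0).acc=32  regs=<8,4>
  3: (2,0).acc=47  regs=<5,3>
RS (3×2 grid), PE[2][0]:
  0: (2,0).acc=0  regs=<0,0>
  1: (2,0).acc=0  regs=<0,0>
  2: (2,0).acc=32  regs=<32,4>
  3: (2,0).acc=16  regs=<16,2>

dataflow = OS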